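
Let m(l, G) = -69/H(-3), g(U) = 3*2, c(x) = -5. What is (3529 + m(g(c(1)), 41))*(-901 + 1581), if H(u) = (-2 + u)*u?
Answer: 2396592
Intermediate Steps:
H(u) = u*(-2 + u)
g(U) = 6
m(l, G) = -23/5 (m(l, G) = -69*(-1/(3*(-2 - 3))) = -69/((-3*(-5))) = -69/15 = -69*1/15 = -23/5)
(3529 + m(g(c(1)), 41))*(-901 + 1581) = (3529 - 23/5)*(-901 + 1581) = (17622/5)*680 = 2396592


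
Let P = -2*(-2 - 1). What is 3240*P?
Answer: 19440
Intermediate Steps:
P = 6 (P = -2*(-3) = 6)
3240*P = 3240*6 = 19440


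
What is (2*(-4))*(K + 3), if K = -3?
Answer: 0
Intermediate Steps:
(2*(-4))*(K + 3) = (2*(-4))*(-3 + 3) = -8*0 = 0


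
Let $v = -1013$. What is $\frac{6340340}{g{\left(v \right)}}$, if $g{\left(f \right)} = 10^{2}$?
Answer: $\frac{317017}{5} \approx 63403.0$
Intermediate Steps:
$g{\left(f \right)} = 100$
$\frac{6340340}{g{\left(v \right)}} = \frac{6340340}{100} = 6340340 \cdot \frac{1}{100} = \frac{317017}{5}$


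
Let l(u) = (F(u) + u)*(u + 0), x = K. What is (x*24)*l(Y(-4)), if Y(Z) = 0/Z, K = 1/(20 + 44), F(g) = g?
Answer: 0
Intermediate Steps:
K = 1/64 ≈ 0.015625
x = 1/64 ≈ 0.015625
Y(Z) = 0
l(u) = 2*u**2 (l(u) = (u + u)*(u + 0) = (2*u)*u = 2*u**2)
(x*24)*l(Y(-4)) = ((1/64)*24)*(2*0**2) = 3*(2*0)/8 = (3/8)*0 = 0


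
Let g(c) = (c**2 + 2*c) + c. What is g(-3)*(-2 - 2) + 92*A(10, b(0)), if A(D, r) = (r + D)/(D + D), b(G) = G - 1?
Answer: 207/5 ≈ 41.400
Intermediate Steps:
b(G) = -1 + G
g(c) = c**2 + 3*c
A(D, r) = (D + r)/(2*D) (A(D, r) = (D + r)/((2*D)) = (D + r)*(1/(2*D)) = (D + r)/(2*D))
g(-3)*(-2 - 2) + 92*A(10, b(0)) = (-3*(3 - 3))*(-2 - 2) + 92*((1/2)*(10 + (-1 + 0))/10) = -3*0*(-4) + 92*((1/2)*(1/10)*(10 - 1)) = 0*(-4) + 92*((1/2)*(1/10)*9) = 0 + 92*(9/20) = 0 + 207/5 = 207/5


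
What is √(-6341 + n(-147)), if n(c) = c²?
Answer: 2*√3817 ≈ 123.56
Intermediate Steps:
√(-6341 + n(-147)) = √(-6341 + (-147)²) = √(-6341 + 21609) = √15268 = 2*√3817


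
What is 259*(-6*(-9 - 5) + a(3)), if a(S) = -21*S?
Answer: 5439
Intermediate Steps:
259*(-6*(-9 - 5) + a(3)) = 259*(-6*(-9 - 5) - 21*3) = 259*(-6*(-14) - 63) = 259*(84 - 63) = 259*21 = 5439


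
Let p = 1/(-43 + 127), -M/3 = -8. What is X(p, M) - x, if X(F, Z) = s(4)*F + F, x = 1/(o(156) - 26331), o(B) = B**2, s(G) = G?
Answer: 479/7980 ≈ 0.060025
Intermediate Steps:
M = 24 (M = -3*(-8) = 24)
p = 1/84 ≈ 0.011905
x = -1/1995 (x = 1/(156**2 - 26331) = 1/(24336 - 26331) = 1/(-1995) = -1/1995 ≈ -0.00050125)
X(F, Z) = 5*F (X(F, Z) = 4*F + F = 5*F)
X(p, M) - x = 5*(1/84) - 1*(-1/1995) = 5/84 + 1/1995 = 479/7980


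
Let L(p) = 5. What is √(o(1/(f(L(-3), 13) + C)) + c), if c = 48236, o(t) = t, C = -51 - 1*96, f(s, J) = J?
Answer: √866125482/134 ≈ 219.63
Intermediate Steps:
C = -147 (C = -51 - 96 = -147)
√(o(1/(f(L(-3), 13) + C)) + c) = √(1/(13 - 147) + 48236) = √(1/(-134) + 48236) = √(-1/134 + 48236) = √(6463623/134) = √866125482/134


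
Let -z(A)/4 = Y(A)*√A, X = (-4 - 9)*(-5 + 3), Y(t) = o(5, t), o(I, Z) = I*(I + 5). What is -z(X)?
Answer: 200*√26 ≈ 1019.8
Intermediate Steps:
o(I, Z) = I*(5 + I)
Y(t) = 50 (Y(t) = 5*(5 + 5) = 5*10 = 50)
X = 26 (X = -13*(-2) = 26)
z(A) = -200*√A
-z(X) = -(-200)*√26 = 200*√26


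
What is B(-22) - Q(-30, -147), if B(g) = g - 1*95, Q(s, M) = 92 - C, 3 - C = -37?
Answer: -169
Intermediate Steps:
C = 40 (C = 3 - 1*(-37) = 3 + 37 = 40)
Q(s, M) = 52 (Q(s, M) = 92 - 1*40 = 92 - 40 = 52)
B(g) = -95 + g (B(g) = g - 95 = -95 + g)
B(-22) - Q(-30, -147) = (-95 - 22) - 1*52 = -117 - 52 = -169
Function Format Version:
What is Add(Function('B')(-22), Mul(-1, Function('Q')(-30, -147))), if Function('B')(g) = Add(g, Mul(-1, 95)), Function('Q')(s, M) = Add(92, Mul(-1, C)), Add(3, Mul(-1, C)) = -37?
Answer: -169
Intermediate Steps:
C = 40 (C = Add(3, Mul(-1, -37)) = Add(3, 37) = 40)
Function('Q')(s, M) = 52 (Function('Q')(s, M) = Add(92, Mul(-1, 40)) = Add(92, -40) = 52)
Function('B')(g) = Add(-95, g) (Function('B')(g) = Add(g, -95) = Add(-95, g))
Add(Function('B')(-22), Mul(-1, Function('Q')(-30, -147))) = Add(Add(-95, -22), Mul(-1, 52)) = Add(-117, -52) = -169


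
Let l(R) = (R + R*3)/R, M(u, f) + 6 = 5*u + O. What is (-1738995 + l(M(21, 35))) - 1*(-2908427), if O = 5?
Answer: 1169436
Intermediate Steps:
M(u, f) = -1 + 5*u (M(u, f) = -6 + (5*u + 5) = -6 + (5 + 5*u) = -1 + 5*u)
l(R) = 4 (l(R) = (R + 3*R)/R = (4*R)/R = 4)
(-1738995 + l(M(21, 35))) - 1*(-2908427) = (-1738995 + 4) - 1*(-2908427) = -1738991 + 2908427 = 1169436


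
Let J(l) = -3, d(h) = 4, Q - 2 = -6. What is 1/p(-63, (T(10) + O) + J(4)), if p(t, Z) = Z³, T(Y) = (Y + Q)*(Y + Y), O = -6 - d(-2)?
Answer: 1/1225043 ≈ 8.1630e-7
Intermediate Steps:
Q = -4 (Q = 2 - 6 = -4)
O = -10 (O = -6 - 1*4 = -6 - 4 = -10)
T(Y) = 2*Y*(-4 + Y) (T(Y) = (Y - 4)*(Y + Y) = (-4 + Y)*(2*Y) = 2*Y*(-4 + Y))
1/p(-63, (T(10) + O) + J(4)) = 1/(((2*10*(-4 + 10) - 10) - 3)³) = 1/(((2*10*6 - 10) - 3)³) = 1/(((120 - 10) - 3)³) = 1/((110 - 3)³) = 1/(107³) = 1/1225043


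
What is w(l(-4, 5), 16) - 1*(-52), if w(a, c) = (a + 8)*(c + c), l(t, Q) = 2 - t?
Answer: 500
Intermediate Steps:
w(a, c) = 2*c*(8 + a) (w(a, c) = (8 + a)*(2*c) = 2*c*(8 + a))
w(l(-4, 5), 16) - 1*(-52) = 2*16*(8 + (2 - 1*(-4))) - 1*(-52) = 2*16*(8 + (2 + 4)) + 52 = 2*16*(8 + 6) + 52 = 2*16*14 + 52 = 448 + 52 = 500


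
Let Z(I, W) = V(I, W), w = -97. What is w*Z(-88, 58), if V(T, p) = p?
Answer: -5626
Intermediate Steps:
Z(I, W) = W
w*Z(-88, 58) = -97*58 = -5626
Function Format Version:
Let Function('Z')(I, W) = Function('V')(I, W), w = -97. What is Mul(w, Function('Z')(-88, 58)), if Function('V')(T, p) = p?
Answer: -5626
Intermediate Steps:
Function('Z')(I, W) = W
Mul(w, Function('Z')(-88, 58)) = Mul(-97, 58) = -5626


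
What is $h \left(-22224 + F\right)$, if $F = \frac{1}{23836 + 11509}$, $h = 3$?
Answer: $- \frac{2356521837}{35345} \approx -66672.0$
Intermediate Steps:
$F = \frac{1}{35345} \approx 2.8293 \cdot 10^{-5}$
$h \left(-22224 + F\right) = 3 \left(-22224 + \frac{1}{35345}\right) = 3 \left(- \frac{785507279}{35345}\right) = - \frac{2356521837}{35345}$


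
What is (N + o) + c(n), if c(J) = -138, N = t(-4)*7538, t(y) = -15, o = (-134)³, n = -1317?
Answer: -2519312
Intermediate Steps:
o = -2406104
N = -113070 (N = -15*7538 = -113070)
(N + o) + c(n) = (-113070 - 2406104) - 138 = -2519174 - 138 = -2519312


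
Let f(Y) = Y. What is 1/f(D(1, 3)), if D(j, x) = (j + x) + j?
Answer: ⅕ ≈ 0.20000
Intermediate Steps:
D(j, x) = x + 2*j
1/f(D(1, 3)) = 1/(3 + 2*1) = 1/(3 + 2) = 1/5 = ⅕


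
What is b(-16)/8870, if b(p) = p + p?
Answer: -16/4435 ≈ -0.0036077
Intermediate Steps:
b(p) = 2*p
b(-16)/8870 = (2*(-16))/8870 = -32*1/8870 = -16/4435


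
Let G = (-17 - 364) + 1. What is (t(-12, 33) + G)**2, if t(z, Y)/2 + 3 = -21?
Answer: 183184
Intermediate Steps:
t(z, Y) = -48 (t(z, Y) = -6 + 2*(-21) = -6 - 42 = -48)
G = -380 (G = -381 + 1 = -380)
(t(-12, 33) + G)**2 = (-48 - 380)**2 = (-428)**2 = 183184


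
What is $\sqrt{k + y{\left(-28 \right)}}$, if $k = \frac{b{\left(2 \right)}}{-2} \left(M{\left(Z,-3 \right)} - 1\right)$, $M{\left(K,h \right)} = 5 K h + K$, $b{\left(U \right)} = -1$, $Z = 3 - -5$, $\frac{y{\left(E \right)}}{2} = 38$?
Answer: $\frac{\sqrt{78}}{2} \approx 4.4159$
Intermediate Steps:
$y{\left(E \right)} = 76$ ($y{\left(E \right)} = 2 \cdot 38 = 76$)
$Z = 8$ ($Z = 3 + 5 = 8$)
$M{\left(K,h \right)} = K + 5 K h$ ($M{\left(K,h \right)} = 5 K h + K = K + 5 K h$)
$k = - \frac{113}{2}$ ($k = - \frac{1}{-2} \left(8 \left(1 + 5 \left(-3\right)\right) - 1\right) = \left(-1\right) \left(- \frac{1}{2}\right) \left(8 \left(1 - 15\right) - 1\right) = \frac{8 \left(-14\right) - 1}{2} = \frac{-112 - 1}{2} = \frac{1}{2} \left(-113\right) = - \frac{113}{2} \approx -56.5$)
$\sqrt{k + y{\left(-28 \right)}} = \sqrt{- \frac{113}{2} + 76} = \sqrt{\frac{39}{2}} = \frac{\sqrt{78}}{2}$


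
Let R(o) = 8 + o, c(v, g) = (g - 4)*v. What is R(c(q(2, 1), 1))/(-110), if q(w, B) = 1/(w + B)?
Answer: -7/110 ≈ -0.063636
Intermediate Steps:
q(w, B) = 1/(B + w)
c(v, g) = v*(-4 + g) (c(v, g) = (-4 + g)*v = v*(-4 + g))
R(c(q(2, 1), 1))/(-110) = (8 + (-4 + 1)/(1 + 2))/(-110) = (8 - 3/3)*(-1/110) = (8 + (⅓)*(-3))*(-1/110) = (8 - 1)*(-1/110) = 7*(-1/110) = -7/110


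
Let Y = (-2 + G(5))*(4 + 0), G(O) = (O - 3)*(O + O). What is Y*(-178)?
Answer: -12816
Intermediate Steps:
G(O) = 2*O*(-3 + O) (G(O) = (-3 + O)*(2*O) = 2*O*(-3 + O))
Y = 72 (Y = (-2 + 2*5*(-3 + 5))*(4 + 0) = (-2 + 2*5*2)*4 = (-2 + 20)*4 = 18*4 = 72)
Y*(-178) = 72*(-178) = -12816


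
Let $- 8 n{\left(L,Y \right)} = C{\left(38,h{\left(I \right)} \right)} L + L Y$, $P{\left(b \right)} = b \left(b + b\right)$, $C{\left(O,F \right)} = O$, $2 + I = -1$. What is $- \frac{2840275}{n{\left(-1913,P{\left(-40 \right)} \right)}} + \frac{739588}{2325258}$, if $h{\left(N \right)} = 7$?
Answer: $- \frac{12063437954182}{3600832919463} \approx -3.3502$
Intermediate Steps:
$I = -3$ ($I = -2 - 1 = -3$)
$P{\left(b \right)} = 2 b^{2}$ ($P{\left(b \right)} = b 2 b = 2 b^{2}$)
$n{\left(L,Y \right)} = - \frac{19 L}{4} - \frac{L Y}{8}$ ($n{\left(L,Y \right)} = - \frac{38 L + L Y}{8} = - \frac{19 L}{4} - \frac{L Y}{8}$)
$- \frac{2840275}{n{\left(-1913,P{\left(-40 \right)} \right)}} + \frac{739588}{2325258} = - \frac{2840275}{\left(- \frac{1}{8}\right) \left(-1913\right) \left(38 + 2 \left(-40\right)^{2}\right)} + \frac{739588}{2325258} = - \frac{2840275}{\left(- \frac{1}{8}\right) \left(-1913\right) \left(38 + 2 \cdot 1600\right)} + 739588 \cdot \frac{1}{2325258} = - \frac{2840275}{\left(- \frac{1}{8}\right) \left(-1913\right) \left(38 + 3200\right)} + \frac{369794}{1162629} = - \frac{2840275}{\left(- \frac{1}{8}\right) \left(-1913\right) 3238} + \frac{369794}{1162629} = - \frac{2840275}{\frac{3097147}{4}} + \frac{369794}{1162629} = \left(-2840275\right) \frac{4}{3097147} + \frac{369794}{1162629} = - \frac{11361100}{3097147} + \frac{369794}{1162629} = - \frac{12063437954182}{3600832919463}$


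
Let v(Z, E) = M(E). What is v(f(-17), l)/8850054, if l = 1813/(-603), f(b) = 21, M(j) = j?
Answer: -1813/5336582562 ≈ -3.3973e-7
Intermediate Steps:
l = -1813/603 (l = 1813*(-1/603) = -1813/603 ≈ -3.0066)
v(Z, E) = E
v(f(-17), l)/8850054 = -1813/603/8850054 = -1813/603*1/8850054 = -1813/5336582562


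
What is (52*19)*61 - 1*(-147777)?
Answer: 208045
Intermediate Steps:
(52*19)*61 - 1*(-147777) = 988*61 + 147777 = 60268 + 147777 = 208045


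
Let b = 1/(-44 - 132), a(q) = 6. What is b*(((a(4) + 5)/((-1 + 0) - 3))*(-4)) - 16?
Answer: -257/16 ≈ -16.063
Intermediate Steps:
b = -1/176 (b = 1/(-176) = -1/176 ≈ -0.0056818)
b*(((a(4) + 5)/((-1 + 0) - 3))*(-4)) - 16 = -(6 + 5)/((-1 + 0) - 3)*(-4)/176 - 16 = -11/(-1 - 3)*(-4)/176 - 16 = -11/(-4)*(-4)/176 - 16 = -11*(-¼)*(-4)/176 - 16 = -(-1)*(-4)/64 - 16 = -1/176*11 - 16 = -1/16 - 16 = -257/16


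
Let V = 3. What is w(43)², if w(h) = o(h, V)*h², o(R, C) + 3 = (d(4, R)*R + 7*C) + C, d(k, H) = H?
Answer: 11955205216900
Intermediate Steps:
o(R, C) = -3 + R² + 8*C (o(R, C) = -3 + ((R*R + 7*C) + C) = -3 + ((R² + 7*C) + C) = -3 + (R² + 8*C) = -3 + R² + 8*C)
w(h) = h²*(21 + h²) (w(h) = (-3 + h² + 8*3)*h² = (-3 + h² + 24)*h² = (21 + h²)*h² = h²*(21 + h²))
w(43)² = (43²*(21 + 43²))² = (1849*(21 + 1849))² = (1849*1870)² = 3457630² = 11955205216900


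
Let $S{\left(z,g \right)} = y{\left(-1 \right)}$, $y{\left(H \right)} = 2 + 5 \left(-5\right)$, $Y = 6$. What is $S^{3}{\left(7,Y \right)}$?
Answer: $-12167$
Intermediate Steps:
$y{\left(H \right)} = -23$ ($y{\left(H \right)} = 2 - 25 = -23$)
$S{\left(z,g \right)} = -23$
$S^{3}{\left(7,Y \right)} = \left(-23\right)^{3} = -12167$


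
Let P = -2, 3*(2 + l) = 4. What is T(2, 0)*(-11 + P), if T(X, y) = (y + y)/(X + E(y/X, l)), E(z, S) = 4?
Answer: 0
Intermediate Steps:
l = -2/3 (l = -2 + (1/3)*4 = -2 + 4/3 = -2/3 ≈ -0.66667)
T(X, y) = 2*y/(4 + X) (T(X, y) = (y + y)/(X + 4) = (2*y)/(4 + X) = 2*y/(4 + X))
T(2, 0)*(-11 + P) = (2*0/(4 + 2))*(-11 - 2) = (2*0/6)*(-13) = (2*0*(1/6))*(-13) = 0*(-13) = 0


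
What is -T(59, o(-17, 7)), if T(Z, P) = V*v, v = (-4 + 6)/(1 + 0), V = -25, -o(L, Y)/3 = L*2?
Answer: 50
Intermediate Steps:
o(L, Y) = -6*L (o(L, Y) = -3*L*2 = -6*L)
v = 2 (v = 2/1 = 2*1 = 2)
T(Z, P) = -50 (T(Z, P) = -25*2 = -50)
-T(59, o(-17, 7)) = -1*(-50) = 50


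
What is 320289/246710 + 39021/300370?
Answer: 5291603892/3705214135 ≈ 1.4282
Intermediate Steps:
320289/246710 + 39021/300370 = 5291603892/3705214135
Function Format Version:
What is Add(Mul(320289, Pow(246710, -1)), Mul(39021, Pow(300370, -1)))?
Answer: Rational(5291603892, 3705214135) ≈ 1.4282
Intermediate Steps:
Add(Mul(320289, Pow(246710, -1)), Mul(39021, Pow(300370, -1))) = Add(Mul(320289, Rational(1, 246710)), Mul(39021, Rational(1, 300370))) = Add(Rational(320289, 246710), Rational(39021, 300370)) = Rational(5291603892, 3705214135)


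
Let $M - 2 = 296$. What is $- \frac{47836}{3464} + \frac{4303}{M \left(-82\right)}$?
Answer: $- \frac{147978261}{10580788} \approx -13.986$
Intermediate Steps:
$M = 298$ ($M = 2 + 296 = 298$)
$- \frac{47836}{3464} + \frac{4303}{M \left(-82\right)} = - \frac{47836}{3464} + \frac{4303}{298 \left(-82\right)} = \left(-47836\right) \frac{1}{3464} + \frac{4303}{-24436} = - \frac{11959}{866} + 4303 \left(- \frac{1}{24436}\right) = - \frac{11959}{866} - \frac{4303}{24436} = - \frac{147978261}{10580788}$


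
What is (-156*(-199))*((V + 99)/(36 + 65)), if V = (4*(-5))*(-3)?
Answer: 4935996/101 ≈ 48871.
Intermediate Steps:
V = 60 (V = -20*(-3) = 60)
(-156*(-199))*((V + 99)/(36 + 65)) = (-156*(-199))*((60 + 99)/(36 + 65)) = 31044*(159/101) = 4935996/101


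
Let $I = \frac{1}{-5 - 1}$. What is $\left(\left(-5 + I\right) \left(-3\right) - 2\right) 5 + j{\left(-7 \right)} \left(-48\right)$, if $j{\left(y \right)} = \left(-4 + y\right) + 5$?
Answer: $\frac{711}{2} \approx 355.5$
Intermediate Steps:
$I = - \frac{1}{6}$ ($I = \frac{1}{-6} = - \frac{1}{6} \approx -0.16667$)
$j{\left(y \right)} = 1 + y$
$\left(\left(-5 + I\right) \left(-3\right) - 2\right) 5 + j{\left(-7 \right)} \left(-48\right) = \left(\left(-5 - \frac{1}{6}\right) \left(-3\right) - 2\right) 5 + \left(1 - 7\right) \left(-48\right) = \left(\left(- \frac{31}{6}\right) \left(-3\right) - 2\right) 5 - -288 = \left(\frac{31}{2} - 2\right) 5 + 288 = \frac{27}{2} \cdot 5 + 288 = \frac{135}{2} + 288 = \frac{711}{2}$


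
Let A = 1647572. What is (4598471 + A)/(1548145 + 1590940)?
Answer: 6246043/3139085 ≈ 1.9898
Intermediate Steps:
(4598471 + A)/(1548145 + 1590940) = (4598471 + 1647572)/(1548145 + 1590940) = 6246043/3139085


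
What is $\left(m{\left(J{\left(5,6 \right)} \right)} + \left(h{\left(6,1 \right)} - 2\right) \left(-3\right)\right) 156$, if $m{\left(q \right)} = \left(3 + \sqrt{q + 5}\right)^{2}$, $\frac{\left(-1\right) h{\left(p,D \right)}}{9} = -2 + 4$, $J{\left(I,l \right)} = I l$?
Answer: $16224 + 936 \sqrt{35} \approx 21761.0$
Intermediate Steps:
$h{\left(p,D \right)} = -18$ ($h{\left(p,D \right)} = - 9 \left(-2 + 4\right) = \left(-9\right) 2 = -18$)
$m{\left(q \right)} = \left(3 + \sqrt{5 + q}\right)^{2}$
$\left(m{\left(J{\left(5,6 \right)} \right)} + \left(h{\left(6,1 \right)} - 2\right) \left(-3\right)\right) 156 = \left(\left(3 + \sqrt{5 + 5 \cdot 6}\right)^{2} + \left(-18 - 2\right) \left(-3\right)\right) 156 = \left(\left(3 + \sqrt{5 + 30}\right)^{2} - -60\right) 156 = \left(\left(3 + \sqrt{35}\right)^{2} + 60\right) 156 = \left(60 + \left(3 + \sqrt{35}\right)^{2}\right) 156 = 9360 + 156 \left(3 + \sqrt{35}\right)^{2}$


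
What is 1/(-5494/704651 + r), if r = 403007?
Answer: 704651/283979280063 ≈ 2.4813e-6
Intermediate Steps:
1/(-5494/704651 + r) = 1/(-5494/704651 + 403007) = 1/(283979280063/704651) = 704651/283979280063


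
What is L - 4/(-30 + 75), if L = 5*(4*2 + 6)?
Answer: 3146/45 ≈ 69.911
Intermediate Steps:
L = 70 (L = 5*(8 + 6) = 5*14 = 70)
L - 4/(-30 + 75) = 70 - 4/(-30 + 75) = 70 - 4/45 = 3146/45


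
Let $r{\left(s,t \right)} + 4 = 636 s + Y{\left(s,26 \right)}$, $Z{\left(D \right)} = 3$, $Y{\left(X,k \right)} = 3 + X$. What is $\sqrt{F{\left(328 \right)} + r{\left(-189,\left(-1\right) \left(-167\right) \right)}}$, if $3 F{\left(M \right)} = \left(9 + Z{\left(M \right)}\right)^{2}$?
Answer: $i \sqrt{120346} \approx 346.91 i$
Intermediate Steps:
$r{\left(s,t \right)} = -1 + 637 s$ ($r{\left(s,t \right)} = -4 + \left(636 s + \left(3 + s\right)\right) = -4 + \left(3 + 637 s\right) = -1 + 637 s$)
$F{\left(M \right)} = 48$ ($F{\left(M \right)} = \frac{\left(9 + 3\right)^{2}}{3} = \frac{12^{2}}{3} = \frac{1}{3} \cdot 144 = 48$)
$\sqrt{F{\left(328 \right)} + r{\left(-189,\left(-1\right) \left(-167\right) \right)}} = \sqrt{48 + \left(-1 + 637 \left(-189\right)\right)} = \sqrt{48 - 120394} = \sqrt{-120346} = i \sqrt{120346}$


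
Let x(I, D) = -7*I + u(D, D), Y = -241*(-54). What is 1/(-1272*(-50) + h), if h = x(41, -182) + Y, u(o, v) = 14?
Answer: 1/76341 ≈ 1.3099e-5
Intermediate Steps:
Y = 13014
x(I, D) = 14 - 7*I (x(I, D) = -7*I + 14 = 14 - 7*I)
h = 12741 (h = (14 - 7*41) + 13014 = (14 - 287) + 13014 = -273 + 13014 = 12741)
1/(-1272*(-50) + h) = 1/(-1272*(-50) + 12741) = 1/(63600 + 12741) = 1/76341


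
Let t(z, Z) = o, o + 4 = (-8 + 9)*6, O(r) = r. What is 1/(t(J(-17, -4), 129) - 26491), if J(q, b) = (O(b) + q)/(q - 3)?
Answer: -1/26489 ≈ -3.7752e-5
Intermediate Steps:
J(q, b) = (b + q)/(-3 + q) (J(q, b) = (b + q)/(q - 3) = (b + q)/(-3 + q))
o = 2 (o = -4 + (-8 + 9)*6 = -4 + 1*6 = -4 + 6 = 2)
t(z, Z) = 2
1/(t(J(-17, -4), 129) - 26491) = 1/(2 - 26491) = 1/(-26489) = -1/26489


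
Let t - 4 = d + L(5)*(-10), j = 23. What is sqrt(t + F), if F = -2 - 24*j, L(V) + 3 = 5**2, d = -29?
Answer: I*sqrt(799) ≈ 28.267*I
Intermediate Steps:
L(V) = 22 (L(V) = -3 + 5**2 = -3 + 25 = 22)
F = -554 (F = -2 - 24*23 = -2 - 552 = -554)
t = -245 (t = 4 + (-29 + 22*(-10)) = 4 + (-29 - 220) = 4 - 249 = -245)
sqrt(t + F) = sqrt(-245 - 554) = sqrt(-799) = I*sqrt(799)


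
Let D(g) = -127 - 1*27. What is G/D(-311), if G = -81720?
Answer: 40860/77 ≈ 530.65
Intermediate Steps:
D(g) = -154 (D(g) = -127 - 27 = -154)
G/D(-311) = -81720/(-154) = -81720*(-1/154) = 40860/77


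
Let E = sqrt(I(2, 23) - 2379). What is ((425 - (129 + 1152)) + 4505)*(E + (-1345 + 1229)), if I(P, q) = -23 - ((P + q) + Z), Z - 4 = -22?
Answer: -423284 + 3649*I*sqrt(2409) ≈ -4.2328e+5 + 1.791e+5*I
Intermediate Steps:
Z = -18 (Z = 4 - 22 = -18)
I(P, q) = -5 - P - q (I(P, q) = -23 - ((P + q) - 18) = -23 - (-18 + P + q) = -23 + (18 - P - q) = -5 - P - q)
E = I*sqrt(2409) (E = sqrt((-5 - 1*2 - 1*23) - 2379) = sqrt((-5 - 2 - 23) - 2379) = sqrt(-30 - 2379) = sqrt(-2409) = I*sqrt(2409) ≈ 49.082*I)
((425 - (129 + 1152)) + 4505)*(E + (-1345 + 1229)) = ((425 - (129 + 1152)) + 4505)*(I*sqrt(2409) + (-1345 + 1229)) = ((425 - 1*1281) + 4505)*(I*sqrt(2409) - 116) = ((425 - 1281) + 4505)*(-116 + I*sqrt(2409)) = (-856 + 4505)*(-116 + I*sqrt(2409)) = 3649*(-116 + I*sqrt(2409)) = -423284 + 3649*I*sqrt(2409)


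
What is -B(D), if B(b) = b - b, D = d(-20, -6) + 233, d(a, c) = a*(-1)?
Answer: 0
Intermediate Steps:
d(a, c) = -a
D = 253 (D = -1*(-20) + 233 = 20 + 233 = 253)
B(b) = 0
-B(D) = -1*0 = 0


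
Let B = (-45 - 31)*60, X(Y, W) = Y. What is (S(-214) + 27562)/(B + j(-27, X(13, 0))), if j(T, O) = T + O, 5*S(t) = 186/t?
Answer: -14745577/2447090 ≈ -6.0258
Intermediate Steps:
S(t) = 186/(5*t) (S(t) = (186/t)/5 = 186/(5*t))
B = -4560 (B = -76*60 = -4560)
j(T, O) = O + T
(S(-214) + 27562)/(B + j(-27, X(13, 0))) = ((186/5)/(-214) + 27562)/(-4560 + (13 - 27)) = ((186/5)*(-1/214) + 27562)/(-4560 - 14) = (-93/535 + 27562)/(-4574) = (14745577/535)*(-1/4574) = -14745577/2447090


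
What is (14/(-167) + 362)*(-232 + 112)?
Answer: -7252800/167 ≈ -43430.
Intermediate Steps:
(14/(-167) + 362)*(-232 + 112) = (14*(-1/167) + 362)*(-120) = (-14/167 + 362)*(-120) = (60440/167)*(-120) = -7252800/167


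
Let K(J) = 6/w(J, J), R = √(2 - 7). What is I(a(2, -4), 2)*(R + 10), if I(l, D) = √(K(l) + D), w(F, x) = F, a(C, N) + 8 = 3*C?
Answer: -√5 + 10*I ≈ -2.2361 + 10.0*I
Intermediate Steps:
a(C, N) = -8 + 3*C
R = I*√5 (R = √(-5) = I*√5 ≈ 2.2361*I)
K(J) = 6/J
I(l, D) = √(D + 6/l) (I(l, D) = √(6/l + D) = √(D + 6/l))
I(a(2, -4), 2)*(R + 10) = √(2 + 6/(-8 + 3*2))*(I*√5 + 10) = √(2 + 6/(-8 + 6))*(10 + I*√5) = √(2 + 6/(-2))*(10 + I*√5) = √(2 + 6*(-½))*(10 + I*√5) = √(2 - 3)*(10 + I*√5) = √(-1)*(10 + I*√5) = I*(10 + I*√5)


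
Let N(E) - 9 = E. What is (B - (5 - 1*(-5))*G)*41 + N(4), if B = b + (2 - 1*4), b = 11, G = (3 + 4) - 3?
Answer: -1258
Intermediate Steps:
G = 4 (G = 7 - 3 = 4)
N(E) = 9 + E
B = 9 (B = 11 + (2 - 1*4) = 11 + (2 - 4) = 11 - 2 = 9)
(B - (5 - 1*(-5))*G)*41 + N(4) = (9 - (5 - 1*(-5))*4)*41 + (9 + 4) = (9 - (5 + 5)*4)*41 + 13 = (9 - 10*4)*41 + 13 = (9 - 1*40)*41 + 13 = (9 - 40)*41 + 13 = -31*41 + 13 = -1271 + 13 = -1258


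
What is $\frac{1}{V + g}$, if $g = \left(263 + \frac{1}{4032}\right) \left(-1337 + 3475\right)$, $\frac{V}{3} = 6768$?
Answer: $\frac{2016}{1174518637} \approx 1.7164 \cdot 10^{-6}$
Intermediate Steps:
$V = 20304$ ($V = 3 \cdot 6768 = 20304$)
$g = \frac{1133585773}{2016}$ ($g = \left(263 + \frac{1}{4032}\right) 2138 = \frac{1060417}{4032} \cdot 2138 = \frac{1133585773}{2016} \approx 5.6229 \cdot 10^{5}$)
$\frac{1}{V + g} = \frac{1}{20304 + \frac{1133585773}{2016}} = \frac{1}{\frac{1174518637}{2016}} = \frac{2016}{1174518637}$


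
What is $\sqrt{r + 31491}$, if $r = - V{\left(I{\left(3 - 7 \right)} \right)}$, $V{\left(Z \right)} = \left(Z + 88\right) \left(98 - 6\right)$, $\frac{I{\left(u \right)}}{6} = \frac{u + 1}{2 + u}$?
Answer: $\sqrt{22567} \approx 150.22$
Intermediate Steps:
$I{\left(u \right)} = \frac{6 \left(1 + u\right)}{2 + u}$ ($I{\left(u \right)} = 6 \frac{u + 1}{2 + u} = 6 \frac{1 + u}{2 + u} = \frac{6 \left(1 + u\right)}{2 + u}$)
$V{\left(Z \right)} = 8096 + 92 Z$ ($V{\left(Z \right)} = \left(88 + Z\right) 92 = 8096 + 92 Z$)
$r = -8924$ ($r = - (8096 + 92 \frac{6 \left(1 + \left(3 - 7\right)\right)}{2 + \left(3 - 7\right)}) = - (8096 + 92 \frac{6 \left(1 - 4\right)}{2 - 4}) = - (8096 + 92 \cdot 6 \frac{1}{-2} \left(-3\right)) = - (8096 + 92 \cdot 6 \left(- \frac{1}{2}\right) \left(-3\right)) = - (8096 + 92 \cdot 9) = - (8096 + 828) = \left(-1\right) 8924 = -8924$)
$\sqrt{r + 31491} = \sqrt{-8924 + 31491} = \sqrt{22567}$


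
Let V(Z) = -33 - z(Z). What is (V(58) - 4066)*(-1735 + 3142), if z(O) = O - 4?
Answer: -5843271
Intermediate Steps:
z(O) = -4 + O
V(Z) = -29 - Z (V(Z) = -33 - (-4 + Z) = -33 + (4 - Z) = -29 - Z)
(V(58) - 4066)*(-1735 + 3142) = ((-29 - 1*58) - 4066)*(-1735 + 3142) = ((-29 - 58) - 4066)*1407 = (-87 - 4066)*1407 = -4153*1407 = -5843271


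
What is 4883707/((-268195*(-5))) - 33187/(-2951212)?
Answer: 1314305240019/359772864700 ≈ 3.6532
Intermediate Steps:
4883707/((-268195*(-5))) - 33187/(-2951212) = 4883707/1340975 - 33187*(-1/2951212) = 4883707*(1/1340975) + 3017/268292 = 4883707/1340975 + 3017/268292 = 1314305240019/359772864700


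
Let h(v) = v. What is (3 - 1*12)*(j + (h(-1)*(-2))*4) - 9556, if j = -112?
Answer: -8620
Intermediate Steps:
(3 - 1*12)*(j + (h(-1)*(-2))*4) - 9556 = (3 - 1*12)*(-112 - 1*(-2)*4) - 9556 = (3 - 12)*(-112 + 2*4) - 9556 = -9*(-112 + 8) - 9556 = -9*(-104) - 9556 = 936 - 9556 = -8620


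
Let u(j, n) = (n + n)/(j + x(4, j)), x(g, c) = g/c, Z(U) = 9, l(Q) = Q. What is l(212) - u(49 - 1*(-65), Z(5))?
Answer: 688487/3250 ≈ 211.84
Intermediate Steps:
u(j, n) = 2*n/(j + 4/j) (u(j, n) = (n + n)/(j + 4/j) = (2*n)/(j + 4/j) = 2*n/(j + 4/j))
l(212) - u(49 - 1*(-65), Z(5)) = 212 - 2*(49 - 1*(-65))*9/(4 + (49 - 1*(-65))²) = 212 - 2*(49 + 65)*9/(4 + (49 + 65)²) = 212 - 2*114*9/(4 + 114²) = 212 - 2*114*9/(4 + 12996) = 212 - 2*114*9/13000 = 212 - 1*513/3250 = 212 - 513/3250 = 688487/3250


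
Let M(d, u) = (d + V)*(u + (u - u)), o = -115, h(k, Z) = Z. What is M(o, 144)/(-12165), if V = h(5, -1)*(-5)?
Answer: 1056/811 ≈ 1.3021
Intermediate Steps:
V = 5 (V = -1*(-5) = 5)
M(d, u) = u*(5 + d) (M(d, u) = (d + 5)*(u + (u - u)) = (5 + d)*(u + 0) = (5 + d)*u = u*(5 + d))
M(o, 144)/(-12165) = (144*(5 - 115))/(-12165) = (144*(-110))*(-1/12165) = -15840*(-1/12165) = 1056/811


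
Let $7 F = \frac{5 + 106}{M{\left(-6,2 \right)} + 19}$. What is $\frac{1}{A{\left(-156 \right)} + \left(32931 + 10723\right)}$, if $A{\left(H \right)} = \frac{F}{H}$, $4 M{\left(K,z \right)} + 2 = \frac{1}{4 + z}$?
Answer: $\frac{40495}{1767768508} \approx 2.2907 \cdot 10^{-5}$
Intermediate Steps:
$M{\left(K,z \right)} = - \frac{1}{2} + \frac{1}{4 \left(4 + z\right)}$
$F = \frac{2664}{3115}$ ($F = \frac{\left(5 + 106\right) \frac{1}{\frac{-7 - 4}{4 \left(4 + 2\right)} + 19}}{7} = \frac{111 \frac{1}{\frac{-7 - 4}{4 \cdot 6} + 19}}{7} = \frac{111 \frac{1}{\frac{1}{4} \cdot \frac{1}{6} \left(-11\right) + 19}}{7} = \frac{111 \frac{1}{- \frac{11}{24} + 19}}{7} = \frac{111 \frac{1}{\frac{445}{24}}}{7} = \frac{111 \cdot \frac{24}{445}}{7} = \frac{1}{7} \cdot \frac{2664}{445} = \frac{2664}{3115} \approx 0.85522$)
$A{\left(H \right)} = \frac{2664}{3115 H}$
$\frac{1}{A{\left(-156 \right)} + \left(32931 + 10723\right)} = \frac{1}{\frac{2664}{3115 \left(-156\right)} + \left(32931 + 10723\right)} = \frac{1}{\frac{2664}{3115} \left(- \frac{1}{156}\right) + 43654} = \frac{1}{- \frac{222}{40495} + 43654} = \frac{1}{\frac{1767768508}{40495}} = \frac{40495}{1767768508}$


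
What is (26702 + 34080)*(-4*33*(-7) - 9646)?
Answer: -530140604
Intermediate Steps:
(26702 + 34080)*(-4*33*(-7) - 9646) = 60782*(-132*(-7) - 9646) = 60782*(924 - 9646) = 60782*(-8722) = -530140604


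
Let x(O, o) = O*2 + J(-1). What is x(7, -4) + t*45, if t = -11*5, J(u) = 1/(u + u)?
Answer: -4923/2 ≈ -2461.5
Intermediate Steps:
J(u) = 1/(2*u)
x(O, o) = -½ + 2*O (x(O, o) = O*2 + (½)/(-1) = 2*O + (½)*(-1) = 2*O - ½ = -½ + 2*O)
t = -55
x(7, -4) + t*45 = (-½ + 2*7) - 55*45 = (-½ + 14) - 2475 = 27/2 - 2475 = -4923/2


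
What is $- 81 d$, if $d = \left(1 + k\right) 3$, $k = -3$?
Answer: $486$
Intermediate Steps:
$d = -6$ ($d = \left(1 - 3\right) 3 = \left(-2\right) 3 = -6$)
$- 81 d = \left(-81\right) \left(-6\right) = 486$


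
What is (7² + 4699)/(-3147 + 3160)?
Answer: 4748/13 ≈ 365.23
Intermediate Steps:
(7² + 4699)/(-3147 + 3160) = (49 + 4699)/13 = 4748*(1/13) = 4748/13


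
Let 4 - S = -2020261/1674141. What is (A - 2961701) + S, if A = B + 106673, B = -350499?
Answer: -5366495460482/1674141 ≈ -3.2055e+6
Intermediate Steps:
A = -243826 (A = -350499 + 106673 = -243826)
S = 8716825/1674141 (S = 4 - (-2020261)/1674141 = 4 - 1*(-2020261/1674141) = 4 + 2020261/1674141 = 8716825/1674141 ≈ 5.2067)
(A - 2961701) + S = (-243826 - 2961701) + 8716825/1674141 = -3205527 + 8716825/1674141 = -5366495460482/1674141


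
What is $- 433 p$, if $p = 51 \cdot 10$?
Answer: $-220830$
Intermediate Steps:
$p = 510$
$- 433 p = \left(-433\right) 510 = -220830$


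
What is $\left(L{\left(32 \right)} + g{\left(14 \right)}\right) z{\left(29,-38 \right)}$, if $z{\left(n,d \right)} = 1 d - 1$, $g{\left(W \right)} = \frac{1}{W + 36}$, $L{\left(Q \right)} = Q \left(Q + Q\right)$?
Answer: $- \frac{3993639}{50} \approx -79873.0$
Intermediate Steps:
$L{\left(Q \right)} = 2 Q^{2}$ ($L{\left(Q \right)} = Q 2 Q = 2 Q^{2}$)
$g{\left(W \right)} = \frac{1}{36 + W}$
$z{\left(n,d \right)} = -1 + d$ ($z{\left(n,d \right)} = d - 1 = -1 + d$)
$\left(L{\left(32 \right)} + g{\left(14 \right)}\right) z{\left(29,-38 \right)} = \left(2 \cdot 32^{2} + \frac{1}{36 + 14}\right) \left(-1 - 38\right) = \left(2 \cdot 1024 + \frac{1}{50}\right) \left(-39\right) = \left(2048 + \frac{1}{50}\right) \left(-39\right) = \frac{102401}{50} \left(-39\right) = - \frac{3993639}{50}$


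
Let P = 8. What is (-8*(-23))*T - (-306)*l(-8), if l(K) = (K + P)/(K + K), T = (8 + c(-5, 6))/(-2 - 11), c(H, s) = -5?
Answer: -552/13 ≈ -42.462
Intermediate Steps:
T = -3/13 (T = (8 - 5)/(-2 - 11) = 3/(-13) = 3*(-1/13) = -3/13 ≈ -0.23077)
l(K) = (8 + K)/(2*K) (l(K) = (K + 8)/(K + K) = (8 + K)/((2*K)) = (8 + K)*(1/(2*K)) = (8 + K)/(2*K))
(-8*(-23))*T - (-306)*l(-8) = -8*(-23)*(-3/13) - (-306)*(½)*(8 - 8)/(-8) = 184*(-3/13) - (-306)*(½)*(-⅛)*0 = -552/13 - (-306)*0 = -552/13 - 1*0 = -552/13 + 0 = -552/13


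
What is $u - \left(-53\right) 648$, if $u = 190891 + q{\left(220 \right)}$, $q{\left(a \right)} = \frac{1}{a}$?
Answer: $\frac{49551701}{220} \approx 2.2524 \cdot 10^{5}$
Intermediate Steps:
$u = \frac{41996021}{220}$ ($u = 190891 + \frac{1}{220} = \frac{41996021}{220} \approx 1.9089 \cdot 10^{5}$)
$u - \left(-53\right) 648 = \frac{41996021}{220} - \left(-53\right) 648 = \frac{41996021}{220} - -34344 = \frac{41996021}{220} + 34344 = \frac{49551701}{220}$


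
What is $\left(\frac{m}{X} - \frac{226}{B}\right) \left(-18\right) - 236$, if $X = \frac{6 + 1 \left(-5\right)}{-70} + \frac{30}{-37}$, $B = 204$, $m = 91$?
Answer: $\frac{64271939}{36329} \approx 1769.2$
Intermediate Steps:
$X = - \frac{2137}{2590}$ ($X = \left(6 - 5\right) \left(- \frac{1}{70}\right) + 30 \left(- \frac{1}{37}\right) = 1 \left(- \frac{1}{70}\right) - \frac{30}{37} = - \frac{1}{70} - \frac{30}{37} = - \frac{2137}{2590} \approx -0.8251$)
$\left(\frac{m}{X} - \frac{226}{B}\right) \left(-18\right) - 236 = \left(\frac{91}{- \frac{2137}{2590}} - \frac{226}{204}\right) \left(-18\right) - 236 = \left(91 \left(- \frac{2590}{2137}\right) - \frac{113}{102}\right) \left(-18\right) - 236 = \left(- \frac{235690}{2137} - \frac{113}{102}\right) \left(-18\right) - 236 = \left(- \frac{24281861}{217974}\right) \left(-18\right) - 236 = \frac{72845583}{36329} - 236 = \frac{64271939}{36329}$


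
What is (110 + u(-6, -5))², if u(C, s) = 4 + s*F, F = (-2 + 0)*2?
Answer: 17956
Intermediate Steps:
F = -4 (F = -2*2 = -4)
u(C, s) = 4 - 4*s (u(C, s) = 4 + s*(-4) = 4 - 4*s)
(110 + u(-6, -5))² = (110 + (4 - 4*(-5)))² = (110 + (4 + 20))² = (110 + 24)² = 134² = 17956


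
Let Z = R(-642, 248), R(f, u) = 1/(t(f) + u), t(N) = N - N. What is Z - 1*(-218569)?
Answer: 54205113/248 ≈ 2.1857e+5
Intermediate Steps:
t(N) = 0
R(f, u) = 1/u (R(f, u) = 1/(0 + u) = 1/u)
Z = 1/248 ≈ 0.0040323
Z - 1*(-218569) = 1/248 - 1*(-218569) = 1/248 + 218569 = 54205113/248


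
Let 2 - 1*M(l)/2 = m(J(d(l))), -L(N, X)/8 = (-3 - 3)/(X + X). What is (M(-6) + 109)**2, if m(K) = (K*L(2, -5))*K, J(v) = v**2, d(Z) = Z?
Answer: 3940449529/25 ≈ 1.5762e+8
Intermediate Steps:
L(N, X) = 24/X (L(N, X) = -8*(-3 - 3)/(X + X) = -(-48)/(2*X) = -(-48)*1/(2*X) = -(-24)/X = 24/X)
m(K) = -24*K**2/5 (m(K) = (K*(24/(-5)))*K = (K*(24*(-1/5)))*K = (K*(-24/5))*K = (-24*K/5)*K = -24*K**2/5)
M(l) = 4 + 48*l**4/5 (M(l) = 4 - (-48)*(l**2)**2/5 = 4 - (-48)*l**4/5 = 4 + 48*l**4/5)
(M(-6) + 109)**2 = ((4 + (48/5)*(-6)**4) + 109)**2 = ((4 + (48/5)*1296) + 109)**2 = ((4 + 62208/5) + 109)**2 = (62228/5 + 109)**2 = (62773/5)**2 = 3940449529/25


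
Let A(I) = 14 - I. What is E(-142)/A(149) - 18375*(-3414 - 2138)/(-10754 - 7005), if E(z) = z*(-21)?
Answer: -658351778/114165 ≈ -5766.7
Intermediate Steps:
E(z) = -21*z
E(-142)/A(149) - 18375*(-3414 - 2138)/(-10754 - 7005) = (-21*(-142))/(14 - 1*149) - 18375*(-3414 - 2138)/(-10754 - 7005) = 2982/(14 - 149) - 18375/((-17759/(-5552))) = 2982/(-135) - 18375/((-17759*(-1/5552))) = 2982*(-1/135) - 18375/17759/5552 = -994/45 - 18375*5552/17759 = -994/45 - 14574000/2537 = -658351778/114165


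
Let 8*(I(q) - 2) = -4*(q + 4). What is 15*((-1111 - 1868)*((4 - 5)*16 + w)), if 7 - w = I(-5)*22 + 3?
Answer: 2993895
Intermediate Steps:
I(q) = -q/2 (I(q) = 2 + (-4*(q + 4))/8 = 2 + (-4*(4 + q))/8 = 2 + (-16 - 4*q)/8 = 2 + (-2 - q/2) = -q/2)
w = -51 (w = 7 - (-½*(-5)*22 + 3) = 7 - ((5/2)*22 + 3) = 7 - (55 + 3) = 7 - 1*58 = 7 - 58 = -51)
15*((-1111 - 1868)*((4 - 5)*16 + w)) = 15*((-1111 - 1868)*((4 - 5)*16 - 51)) = 15*(-2979*(-1*16 - 51)) = 15*(-2979*(-16 - 51)) = 15*(-2979*(-67)) = 15*199593 = 2993895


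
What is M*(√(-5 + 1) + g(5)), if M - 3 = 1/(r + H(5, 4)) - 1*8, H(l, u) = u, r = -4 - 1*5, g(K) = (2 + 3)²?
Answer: -130 - 52*I/5 ≈ -130.0 - 10.4*I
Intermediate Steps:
g(K) = 25 (g(K) = 5² = 25)
r = -9 (r = -4 - 5 = -9)
M = -26/5 (M = 3 + (1/(-9 + 4) - 1*8) = 3 + (1/(-5) - 8) = 3 + (-⅕ - 8) = 3 - 41/5 = -26/5 ≈ -5.2000)
M*(√(-5 + 1) + g(5)) = -26*(√(-5 + 1) + 25)/5 = -26*(√(-4) + 25)/5 = -26*(2*I + 25)/5 = -26*(25 + 2*I)/5 = -130 - 52*I/5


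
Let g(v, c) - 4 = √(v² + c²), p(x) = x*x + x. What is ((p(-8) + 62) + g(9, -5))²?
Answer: (122 + √106)² ≈ 17502.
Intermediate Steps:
p(x) = x + x² (p(x) = x² + x = x + x²)
g(v, c) = 4 + √(c² + v²) (g(v, c) = 4 + √(v² + c²) = 4 + √(c² + v²))
((p(-8) + 62) + g(9, -5))² = ((-8*(1 - 8) + 62) + (4 + √((-5)² + 9²)))² = ((-8*(-7) + 62) + (4 + √(25 + 81)))² = ((56 + 62) + (4 + √106))² = (118 + (4 + √106))² = (122 + √106)²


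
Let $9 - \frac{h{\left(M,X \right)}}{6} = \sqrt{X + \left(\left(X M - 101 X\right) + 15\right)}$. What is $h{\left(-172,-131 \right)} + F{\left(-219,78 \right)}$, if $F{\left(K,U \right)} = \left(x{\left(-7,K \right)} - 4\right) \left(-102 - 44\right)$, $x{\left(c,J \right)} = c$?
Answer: $1660 - 6 \sqrt{35647} \approx 527.17$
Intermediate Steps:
$h{\left(M,X \right)} = 54 - 6 \sqrt{15 - 100 X + M X}$ ($h{\left(M,X \right)} = 54 - 6 \sqrt{X + \left(\left(X M - 101 X\right) + 15\right)} = 54 - 6 \sqrt{X + \left(\left(M X - 101 X\right) + 15\right)} = 54 - 6 \sqrt{X + \left(\left(- 101 X + M X\right) + 15\right)} = 54 - 6 \sqrt{X + \left(15 - 101 X + M X\right)} = 54 - 6 \sqrt{15 - 100 X + M X}$)
$F{\left(K,U \right)} = 1606$ ($F{\left(K,U \right)} = \left(-7 - 4\right) \left(-102 - 44\right) = \left(-11\right) \left(-146\right) = 1606$)
$h{\left(-172,-131 \right)} + F{\left(-219,78 \right)} = \left(54 - 6 \sqrt{15 - -13100 - -22532}\right) + 1606 = \left(54 - 6 \sqrt{15 + 13100 + 22532}\right) + 1606 = \left(54 - 6 \sqrt{35647}\right) + 1606 = 1660 - 6 \sqrt{35647}$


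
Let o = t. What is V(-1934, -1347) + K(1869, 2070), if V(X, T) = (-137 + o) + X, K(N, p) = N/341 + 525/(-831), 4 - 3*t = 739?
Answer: -218304374/94457 ≈ -2311.2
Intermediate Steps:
t = -245 (t = 4/3 - ⅓*739 = 4/3 - 739/3 = -245)
o = -245
K(N, p) = -175/277 + N/341 (K(N, p) = N*(1/341) + 525*(-1/831) = N/341 - 175/277 = -175/277 + N/341)
V(X, T) = -382 + X (V(X, T) = (-137 - 245) + X = -382 + X)
V(-1934, -1347) + K(1869, 2070) = (-382 - 1934) + (-175/277 + (1/341)*1869) = -2316 + (-175/277 + 1869/341) = -2316 + 458038/94457 = -218304374/94457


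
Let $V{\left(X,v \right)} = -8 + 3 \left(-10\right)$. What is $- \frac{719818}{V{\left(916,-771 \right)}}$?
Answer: $\frac{359909}{19} \approx 18943.0$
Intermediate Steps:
$V{\left(X,v \right)} = -38$ ($V{\left(X,v \right)} = -8 - 30 = -38$)
$- \frac{719818}{V{\left(916,-771 \right)}} = - \frac{719818}{-38} = \left(-719818\right) \left(- \frac{1}{38}\right) = \frac{359909}{19}$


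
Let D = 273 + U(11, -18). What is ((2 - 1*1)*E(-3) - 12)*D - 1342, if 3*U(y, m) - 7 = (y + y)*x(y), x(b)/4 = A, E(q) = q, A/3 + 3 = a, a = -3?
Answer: 2448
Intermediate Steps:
A = -18 (A = -9 + 3*(-3) = -9 - 9 = -18)
x(b) = -72 (x(b) = 4*(-18) = -72)
U(y, m) = 7/3 - 48*y (U(y, m) = 7/3 + ((y + y)*(-72))/3 = 7/3 + ((2*y)*(-72))/3 = 7/3 + (-144*y)/3 = 7/3 - 48*y)
D = -758/3 (D = 273 + (7/3 - 48*11) = 273 + (7/3 - 528) = 273 - 1577/3 = -758/3 ≈ -252.67)
((2 - 1*1)*E(-3) - 12)*D - 1342 = ((2 - 1*1)*(-3) - 12)*(-758/3) - 1342 = ((2 - 1)*(-3) - 12)*(-758/3) - 1342 = (1*(-3) - 12)*(-758/3) - 1342 = (-3 - 12)*(-758/3) - 1342 = -15*(-758/3) - 1342 = 3790 - 1342 = 2448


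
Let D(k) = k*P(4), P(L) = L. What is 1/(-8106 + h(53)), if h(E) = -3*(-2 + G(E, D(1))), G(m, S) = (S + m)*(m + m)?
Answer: -1/26226 ≈ -3.8130e-5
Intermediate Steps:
D(k) = 4*k (D(k) = k*4 = 4*k)
G(m, S) = 2*m*(S + m) (G(m, S) = (S + m)*(2*m) = 2*m*(S + m))
h(E) = 6 - 6*E*(4 + E) (h(E) = -3*(-2 + 2*E*(4*1 + E)) = -3*(-2 + 2*E*(4 + E)) = 6 - 6*E*(4 + E))
1/(-8106 + h(53)) = 1/(-8106 + (6 - 6*53*(4 + 53))) = 1/(-8106 + (6 - 6*53*57)) = 1/(-8106 + (6 - 18126)) = 1/(-8106 - 18120) = 1/(-26226) = -1/26226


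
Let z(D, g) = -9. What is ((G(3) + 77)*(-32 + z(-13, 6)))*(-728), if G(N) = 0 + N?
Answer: 2387840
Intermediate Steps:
G(N) = N
((G(3) + 77)*(-32 + z(-13, 6)))*(-728) = ((3 + 77)*(-32 - 9))*(-728) = (80*(-41))*(-728) = -3280*(-728) = 2387840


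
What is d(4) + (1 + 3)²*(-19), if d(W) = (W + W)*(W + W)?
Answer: -240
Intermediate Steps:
d(W) = 4*W² (d(W) = (2*W)*(2*W) = 4*W²)
d(4) + (1 + 3)²*(-19) = 4*4² + (1 + 3)²*(-19) = 4*16 + 4²*(-19) = 64 + 16*(-19) = 64 - 304 = -240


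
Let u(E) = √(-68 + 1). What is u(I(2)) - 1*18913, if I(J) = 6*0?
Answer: -18913 + I*√67 ≈ -18913.0 + 8.1853*I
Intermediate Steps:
I(J) = 0
u(E) = I*√67 (u(E) = √(-67) = I*√67)
u(I(2)) - 1*18913 = I*√67 - 1*18913 = I*√67 - 18913 = -18913 + I*√67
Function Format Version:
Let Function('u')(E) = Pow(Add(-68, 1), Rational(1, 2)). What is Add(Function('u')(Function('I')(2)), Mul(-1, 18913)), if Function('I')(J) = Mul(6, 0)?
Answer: Add(-18913, Mul(I, Pow(67, Rational(1, 2)))) ≈ Add(-18913., Mul(8.1853, I))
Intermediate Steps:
Function('I')(J) = 0
Function('u')(E) = Mul(I, Pow(67, Rational(1, 2))) (Function('u')(E) = Pow(-67, Rational(1, 2)) = Mul(I, Pow(67, Rational(1, 2))))
Add(Function('u')(Function('I')(2)), Mul(-1, 18913)) = Add(Mul(I, Pow(67, Rational(1, 2))), Mul(-1, 18913)) = Add(Mul(I, Pow(67, Rational(1, 2))), -18913) = Add(-18913, Mul(I, Pow(67, Rational(1, 2))))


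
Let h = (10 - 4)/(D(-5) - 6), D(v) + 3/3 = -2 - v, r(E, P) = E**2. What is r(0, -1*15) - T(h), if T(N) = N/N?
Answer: -1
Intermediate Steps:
D(v) = -3 - v (D(v) = -1 + (-2 - v) = -3 - v)
h = -3/2 (h = (10 - 4)/((-3 - 1*(-5)) - 6) = 6/((-3 + 5) - 6) = 6/(2 - 6) = 6/(-4) = 6*(-1/4) = -3/2 ≈ -1.5000)
T(N) = 1
r(0, -1*15) - T(h) = 0**2 - 1*1 = 0 - 1 = -1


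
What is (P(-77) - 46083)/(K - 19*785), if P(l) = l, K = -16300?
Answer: 9232/6243 ≈ 1.4788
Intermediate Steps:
(P(-77) - 46083)/(K - 19*785) = (-77 - 46083)/(-16300 - 19*785) = -46160/(-16300 - 14915) = -46160/(-31215) = -46160*(-1/31215) = 9232/6243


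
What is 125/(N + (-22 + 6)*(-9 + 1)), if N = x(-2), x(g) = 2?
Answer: 25/26 ≈ 0.96154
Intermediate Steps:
N = 2
125/(N + (-22 + 6)*(-9 + 1)) = 125/(2 + (-22 + 6)*(-9 + 1)) = 125/(2 - 16*(-8)) = 125/(2 + 128) = 125/130 = (1/130)*125 = 25/26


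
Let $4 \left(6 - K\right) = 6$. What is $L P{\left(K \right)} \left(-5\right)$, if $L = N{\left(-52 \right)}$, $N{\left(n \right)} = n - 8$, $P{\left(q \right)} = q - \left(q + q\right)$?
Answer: $-1350$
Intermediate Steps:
$K = \frac{9}{2}$ ($K = 6 - \frac{3}{2} = \frac{9}{2} \approx 4.5$)
$P{\left(q \right)} = - q$ ($P{\left(q \right)} = q - 2 q = - q$)
$N{\left(n \right)} = -8 + n$
$L = -60$ ($L = -8 - 52 = -60$)
$L P{\left(K \right)} \left(-5\right) = - 60 \left(-1\right) \frac{9}{2} \left(-5\right) = - 60 \left(\left(- \frac{9}{2}\right) \left(-5\right)\right) = \left(-60\right) \frac{45}{2} = -1350$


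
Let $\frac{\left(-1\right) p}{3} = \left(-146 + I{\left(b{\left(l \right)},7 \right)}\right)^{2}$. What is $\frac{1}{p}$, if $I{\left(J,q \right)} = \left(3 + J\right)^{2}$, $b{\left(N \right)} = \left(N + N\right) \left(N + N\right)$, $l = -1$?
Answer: $- \frac{1}{28227} \approx -3.5427 \cdot 10^{-5}$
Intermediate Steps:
$b{\left(N \right)} = 4 N^{2}$ ($b{\left(N \right)} = 2 N 2 N = 4 N^{2}$)
$p = -28227$ ($p = - 3 \left(-146 + \left(3 + 4 \left(-1\right)^{2}\right)^{2}\right)^{2} = - 3 \left(-146 + \left(3 + 4 \cdot 1\right)^{2}\right)^{2} = - 3 \left(-146 + \left(3 + 4\right)^{2}\right)^{2} = - 3 \left(-146 + 7^{2}\right)^{2} = - 3 \left(-146 + 49\right)^{2} = - 3 \left(-97\right)^{2} = \left(-3\right) 9409 = -28227$)
$\frac{1}{p} = \frac{1}{-28227} = - \frac{1}{28227}$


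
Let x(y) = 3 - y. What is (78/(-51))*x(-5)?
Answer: -208/17 ≈ -12.235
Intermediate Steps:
(78/(-51))*x(-5) = (78/(-51))*(3 - 1*(-5)) = (78*(-1/51))*(3 + 5) = -26/17*8 = -208/17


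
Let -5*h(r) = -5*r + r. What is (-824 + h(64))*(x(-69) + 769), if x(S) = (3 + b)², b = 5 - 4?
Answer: -606648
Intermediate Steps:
b = 1
x(S) = 16 (x(S) = (3 + 1)² = 4² = 16)
h(r) = 4*r/5 (h(r) = -(-5*r + r)/5 = -(-4)*r/5 = 4*r/5)
(-824 + h(64))*(x(-69) + 769) = (-824 + (⅘)*64)*(16 + 769) = (-824 + 256/5)*785 = -3864/5*785 = -606648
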